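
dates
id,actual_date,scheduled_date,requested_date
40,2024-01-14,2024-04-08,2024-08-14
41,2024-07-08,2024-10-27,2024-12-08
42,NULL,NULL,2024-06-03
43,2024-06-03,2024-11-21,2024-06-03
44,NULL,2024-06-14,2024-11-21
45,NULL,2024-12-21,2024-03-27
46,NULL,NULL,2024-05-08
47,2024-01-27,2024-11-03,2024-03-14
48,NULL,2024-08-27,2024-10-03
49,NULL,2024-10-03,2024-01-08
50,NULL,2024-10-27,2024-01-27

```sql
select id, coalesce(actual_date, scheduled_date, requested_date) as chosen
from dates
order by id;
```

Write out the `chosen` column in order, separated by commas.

2024-01-14, 2024-07-08, 2024-06-03, 2024-06-03, 2024-06-14, 2024-12-21, 2024-05-08, 2024-01-27, 2024-08-27, 2024-10-03, 2024-10-27

id=40: actual_date=2024-01-14 → 2024-01-14
id=41: actual_date=2024-07-08 → 2024-07-08
id=42: actual_date=NULL, scheduled_date=NULL, requested_date=2024-06-03 → 2024-06-03
id=43: actual_date=2024-06-03 → 2024-06-03
id=44: actual_date=NULL, scheduled_date=2024-06-14 → 2024-06-14
id=45: actual_date=NULL, scheduled_date=2024-12-21 → 2024-12-21
id=46: actual_date=NULL, scheduled_date=NULL, requested_date=2024-05-08 → 2024-05-08
id=47: actual_date=2024-01-27 → 2024-01-27
id=48: actual_date=NULL, scheduled_date=2024-08-27 → 2024-08-27
id=49: actual_date=NULL, scheduled_date=2024-10-03 → 2024-10-03
id=50: actual_date=NULL, scheduled_date=2024-10-27 → 2024-10-27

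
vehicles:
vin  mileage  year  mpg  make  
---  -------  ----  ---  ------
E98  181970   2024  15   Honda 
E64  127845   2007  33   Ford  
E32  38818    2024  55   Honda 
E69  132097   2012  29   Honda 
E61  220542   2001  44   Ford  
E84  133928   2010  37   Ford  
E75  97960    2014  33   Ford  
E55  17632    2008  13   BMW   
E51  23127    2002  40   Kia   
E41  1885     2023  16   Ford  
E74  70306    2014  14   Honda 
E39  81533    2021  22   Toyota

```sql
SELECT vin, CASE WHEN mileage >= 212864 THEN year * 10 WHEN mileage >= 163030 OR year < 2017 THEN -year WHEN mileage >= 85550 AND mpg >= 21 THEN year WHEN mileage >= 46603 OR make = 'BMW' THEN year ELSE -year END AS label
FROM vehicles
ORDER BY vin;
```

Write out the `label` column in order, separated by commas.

vin=E32: ELSE → -2024
vin=E39: mileage >= 46603 OR make = 'BMW' → 2021
vin=E41: ELSE → -2023
vin=E51: mileage >= 163030 OR year < 2017 → -2002
vin=E55: mileage >= 163030 OR year < 2017 → -2008
vin=E61: mileage >= 212864 → 20010
vin=E64: mileage >= 163030 OR year < 2017 → -2007
vin=E69: mileage >= 163030 OR year < 2017 → -2012
vin=E74: mileage >= 163030 OR year < 2017 → -2014
vin=E75: mileage >= 163030 OR year < 2017 → -2014
vin=E84: mileage >= 163030 OR year < 2017 → -2010
vin=E98: mileage >= 163030 OR year < 2017 → -2024

-2024, 2021, -2023, -2002, -2008, 20010, -2007, -2012, -2014, -2014, -2010, -2024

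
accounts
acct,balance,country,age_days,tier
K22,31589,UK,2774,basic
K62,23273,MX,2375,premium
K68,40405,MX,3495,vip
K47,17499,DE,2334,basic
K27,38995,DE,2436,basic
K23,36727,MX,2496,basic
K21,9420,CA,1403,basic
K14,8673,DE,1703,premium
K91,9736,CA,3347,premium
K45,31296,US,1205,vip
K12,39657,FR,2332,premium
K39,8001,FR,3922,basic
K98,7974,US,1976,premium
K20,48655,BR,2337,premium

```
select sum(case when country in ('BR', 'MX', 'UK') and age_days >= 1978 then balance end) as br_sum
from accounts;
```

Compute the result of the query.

acct=K22: ✓ → 31589
acct=K62: ✓ → 23273
acct=K68: ✓ → 40405
acct=K47: ✗
acct=K27: ✗
acct=K23: ✓ → 36727
acct=K21: ✗
acct=K14: ✗
acct=K91: ✗
acct=K45: ✗
acct=K12: ✗
acct=K39: ✗
acct=K98: ✗
acct=K20: ✓ → 48655
br_sum = 31589 + 23273 + 40405 + 36727 + 48655 = 180649

180649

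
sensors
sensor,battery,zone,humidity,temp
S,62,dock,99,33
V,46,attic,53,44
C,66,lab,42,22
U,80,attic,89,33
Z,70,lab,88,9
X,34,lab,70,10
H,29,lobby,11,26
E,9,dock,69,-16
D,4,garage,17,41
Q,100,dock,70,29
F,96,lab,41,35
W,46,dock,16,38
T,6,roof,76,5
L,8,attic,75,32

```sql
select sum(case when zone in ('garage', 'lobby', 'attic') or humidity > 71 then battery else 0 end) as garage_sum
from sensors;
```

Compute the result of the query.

305

sensor=S: ✓ → 62
sensor=V: ✓ → 46
sensor=C: ✗
sensor=U: ✓ → 80
sensor=Z: ✓ → 70
sensor=X: ✗
sensor=H: ✓ → 29
sensor=E: ✗
sensor=D: ✓ → 4
sensor=Q: ✗
sensor=F: ✗
sensor=W: ✗
sensor=T: ✓ → 6
sensor=L: ✓ → 8
garage_sum = 62 + 46 + 80 + 70 + 29 + 4 + 6 + 8 = 305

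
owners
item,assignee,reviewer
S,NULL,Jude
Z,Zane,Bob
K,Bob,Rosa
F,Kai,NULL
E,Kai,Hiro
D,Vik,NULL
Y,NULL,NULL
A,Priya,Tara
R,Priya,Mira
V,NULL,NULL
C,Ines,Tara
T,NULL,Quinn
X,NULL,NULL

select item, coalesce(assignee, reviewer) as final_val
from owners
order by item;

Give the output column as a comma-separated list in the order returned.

item=A: assignee=Priya → Priya
item=C: assignee=Ines → Ines
item=D: assignee=Vik → Vik
item=E: assignee=Kai → Kai
item=F: assignee=Kai → Kai
item=K: assignee=Bob → Bob
item=R: assignee=Priya → Priya
item=S: assignee=NULL, reviewer=Jude → Jude
item=T: assignee=NULL, reviewer=Quinn → Quinn
item=V: assignee=NULL, reviewer=NULL (all NULL) → NULL
item=X: assignee=NULL, reviewer=NULL (all NULL) → NULL
item=Y: assignee=NULL, reviewer=NULL (all NULL) → NULL
item=Z: assignee=Zane → Zane

Priya, Ines, Vik, Kai, Kai, Bob, Priya, Jude, Quinn, NULL, NULL, NULL, Zane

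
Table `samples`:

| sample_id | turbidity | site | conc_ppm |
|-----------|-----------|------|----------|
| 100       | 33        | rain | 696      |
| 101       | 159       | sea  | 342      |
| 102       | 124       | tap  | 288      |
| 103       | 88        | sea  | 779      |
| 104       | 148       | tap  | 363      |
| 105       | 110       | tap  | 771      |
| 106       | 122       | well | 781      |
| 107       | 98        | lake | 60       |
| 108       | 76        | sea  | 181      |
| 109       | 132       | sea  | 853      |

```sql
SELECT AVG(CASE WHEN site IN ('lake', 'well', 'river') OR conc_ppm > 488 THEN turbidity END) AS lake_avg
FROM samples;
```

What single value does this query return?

sample_id=100: ✓ → 33
sample_id=101: ✗
sample_id=102: ✗
sample_id=103: ✓ → 88
sample_id=104: ✗
sample_id=105: ✓ → 110
sample_id=106: ✓ → 122
sample_id=107: ✓ → 98
sample_id=108: ✗
sample_id=109: ✓ → 132
lake_avg = (33 + 88 + 110 + 122 + 98 + 132) / 6 = 97.1666666667

97.1666666667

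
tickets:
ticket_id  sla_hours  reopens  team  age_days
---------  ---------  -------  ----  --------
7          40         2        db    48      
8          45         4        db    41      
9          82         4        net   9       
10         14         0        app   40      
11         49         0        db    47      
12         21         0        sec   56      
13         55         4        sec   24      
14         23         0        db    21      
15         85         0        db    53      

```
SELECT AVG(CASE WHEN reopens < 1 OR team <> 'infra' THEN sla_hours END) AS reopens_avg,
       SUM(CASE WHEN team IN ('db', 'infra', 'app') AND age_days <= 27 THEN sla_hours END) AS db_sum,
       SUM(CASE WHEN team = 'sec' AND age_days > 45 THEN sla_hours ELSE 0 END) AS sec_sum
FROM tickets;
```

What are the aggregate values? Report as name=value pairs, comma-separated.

[reopens_avg: reopens < 1 OR team <> 'infra']
ticket_id=7: ✓ → 40
ticket_id=8: ✓ → 45
ticket_id=9: ✓ → 82
ticket_id=10: ✓ → 14
ticket_id=11: ✓ → 49
ticket_id=12: ✓ → 21
ticket_id=13: ✓ → 55
ticket_id=14: ✓ → 23
ticket_id=15: ✓ → 85
reopens_avg = (40 + 45 + 82 + 14 + 49 + 21 + 55 + 23 + 85) / 9 = 46
—
[db_sum: team IN ('db', 'infra', 'app') AND age_days <= 27]
ticket_id=7: ✗
ticket_id=8: ✗
ticket_id=9: ✗
ticket_id=10: ✗
ticket_id=11: ✗
ticket_id=12: ✗
ticket_id=13: ✗
ticket_id=14: ✓ → 23
ticket_id=15: ✗
db_sum = 23
—
[sec_sum: team = 'sec' AND age_days > 45]
ticket_id=7: ✗
ticket_id=8: ✗
ticket_id=9: ✗
ticket_id=10: ✗
ticket_id=11: ✗
ticket_id=12: ✓ → 21
ticket_id=13: ✗
ticket_id=14: ✗
ticket_id=15: ✗
sec_sum = 21

reopens_avg=46, db_sum=23, sec_sum=21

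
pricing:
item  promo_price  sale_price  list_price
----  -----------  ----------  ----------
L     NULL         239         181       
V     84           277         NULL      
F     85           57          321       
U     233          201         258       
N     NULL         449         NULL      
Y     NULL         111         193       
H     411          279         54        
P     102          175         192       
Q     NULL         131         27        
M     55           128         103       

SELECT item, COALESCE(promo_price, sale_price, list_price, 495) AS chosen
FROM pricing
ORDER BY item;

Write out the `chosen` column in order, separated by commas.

85, 411, 239, 55, 449, 102, 131, 233, 84, 111

item=F: promo_price=85 → 85
item=H: promo_price=411 → 411
item=L: promo_price=NULL, sale_price=239 → 239
item=M: promo_price=55 → 55
item=N: promo_price=NULL, sale_price=449 → 449
item=P: promo_price=102 → 102
item=Q: promo_price=NULL, sale_price=131 → 131
item=U: promo_price=233 → 233
item=V: promo_price=84 → 84
item=Y: promo_price=NULL, sale_price=111 → 111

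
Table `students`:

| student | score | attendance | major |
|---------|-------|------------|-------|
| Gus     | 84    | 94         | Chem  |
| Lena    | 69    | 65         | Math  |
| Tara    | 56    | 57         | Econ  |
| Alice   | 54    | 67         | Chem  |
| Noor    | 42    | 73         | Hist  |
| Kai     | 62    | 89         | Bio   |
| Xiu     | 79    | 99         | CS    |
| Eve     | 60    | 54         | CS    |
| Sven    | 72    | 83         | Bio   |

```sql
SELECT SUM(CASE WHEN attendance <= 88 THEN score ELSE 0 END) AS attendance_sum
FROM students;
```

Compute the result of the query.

student=Gus: ✗
student=Lena: ✓ → 69
student=Tara: ✓ → 56
student=Alice: ✓ → 54
student=Noor: ✓ → 42
student=Kai: ✗
student=Xiu: ✗
student=Eve: ✓ → 60
student=Sven: ✓ → 72
attendance_sum = 69 + 56 + 54 + 42 + 60 + 72 = 353

353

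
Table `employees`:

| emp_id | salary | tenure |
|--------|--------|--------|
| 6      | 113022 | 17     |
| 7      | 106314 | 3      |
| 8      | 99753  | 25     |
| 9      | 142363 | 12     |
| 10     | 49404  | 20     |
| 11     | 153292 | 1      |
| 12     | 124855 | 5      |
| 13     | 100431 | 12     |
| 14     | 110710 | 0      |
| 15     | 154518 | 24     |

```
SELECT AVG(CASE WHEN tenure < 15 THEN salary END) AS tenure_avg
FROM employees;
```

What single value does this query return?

122994.1666666667

emp_id=6: ✗
emp_id=7: ✓ → 106314
emp_id=8: ✗
emp_id=9: ✓ → 142363
emp_id=10: ✗
emp_id=11: ✓ → 153292
emp_id=12: ✓ → 124855
emp_id=13: ✓ → 100431
emp_id=14: ✓ → 110710
emp_id=15: ✗
tenure_avg = (106314 + 142363 + 153292 + 124855 + 100431 + 110710) / 6 = 122994.1666666667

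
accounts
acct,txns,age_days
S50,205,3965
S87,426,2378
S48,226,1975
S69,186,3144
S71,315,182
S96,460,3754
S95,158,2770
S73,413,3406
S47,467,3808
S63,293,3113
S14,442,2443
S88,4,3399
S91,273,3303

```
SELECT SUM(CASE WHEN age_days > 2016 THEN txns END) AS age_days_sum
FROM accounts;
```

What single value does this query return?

acct=S50: ✓ → 205
acct=S87: ✓ → 426
acct=S48: ✗
acct=S69: ✓ → 186
acct=S71: ✗
acct=S96: ✓ → 460
acct=S95: ✓ → 158
acct=S73: ✓ → 413
acct=S47: ✓ → 467
acct=S63: ✓ → 293
acct=S14: ✓ → 442
acct=S88: ✓ → 4
acct=S91: ✓ → 273
age_days_sum = 205 + 426 + 186 + 460 + 158 + 413 + 467 + 293 + 442 + 4 + 273 = 3327

3327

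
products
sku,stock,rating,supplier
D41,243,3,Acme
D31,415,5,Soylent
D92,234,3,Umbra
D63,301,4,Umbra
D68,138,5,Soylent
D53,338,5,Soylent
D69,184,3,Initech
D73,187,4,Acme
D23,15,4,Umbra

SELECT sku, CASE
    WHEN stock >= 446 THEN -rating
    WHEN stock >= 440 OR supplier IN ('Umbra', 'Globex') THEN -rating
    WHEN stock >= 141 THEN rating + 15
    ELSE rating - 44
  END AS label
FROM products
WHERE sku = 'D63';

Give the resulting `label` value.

-4

sku = D63: stock=301, rating=4, supplier=Umbra.
stock >= 446 → false
stock >= 440 OR supplier IN ('Umbra', 'Globex') → true → -4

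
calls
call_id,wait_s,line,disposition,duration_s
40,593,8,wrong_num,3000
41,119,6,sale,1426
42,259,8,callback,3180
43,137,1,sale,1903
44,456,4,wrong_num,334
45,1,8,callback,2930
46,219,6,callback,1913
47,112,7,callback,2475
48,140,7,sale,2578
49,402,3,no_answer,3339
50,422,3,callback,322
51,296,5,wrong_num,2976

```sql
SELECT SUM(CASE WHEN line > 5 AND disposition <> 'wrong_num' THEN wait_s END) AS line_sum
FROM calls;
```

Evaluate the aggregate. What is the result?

call_id=40: ✗
call_id=41: ✓ → 119
call_id=42: ✓ → 259
call_id=43: ✗
call_id=44: ✗
call_id=45: ✓ → 1
call_id=46: ✓ → 219
call_id=47: ✓ → 112
call_id=48: ✓ → 140
call_id=49: ✗
call_id=50: ✗
call_id=51: ✗
line_sum = 119 + 259 + 1 + 219 + 112 + 140 = 850

850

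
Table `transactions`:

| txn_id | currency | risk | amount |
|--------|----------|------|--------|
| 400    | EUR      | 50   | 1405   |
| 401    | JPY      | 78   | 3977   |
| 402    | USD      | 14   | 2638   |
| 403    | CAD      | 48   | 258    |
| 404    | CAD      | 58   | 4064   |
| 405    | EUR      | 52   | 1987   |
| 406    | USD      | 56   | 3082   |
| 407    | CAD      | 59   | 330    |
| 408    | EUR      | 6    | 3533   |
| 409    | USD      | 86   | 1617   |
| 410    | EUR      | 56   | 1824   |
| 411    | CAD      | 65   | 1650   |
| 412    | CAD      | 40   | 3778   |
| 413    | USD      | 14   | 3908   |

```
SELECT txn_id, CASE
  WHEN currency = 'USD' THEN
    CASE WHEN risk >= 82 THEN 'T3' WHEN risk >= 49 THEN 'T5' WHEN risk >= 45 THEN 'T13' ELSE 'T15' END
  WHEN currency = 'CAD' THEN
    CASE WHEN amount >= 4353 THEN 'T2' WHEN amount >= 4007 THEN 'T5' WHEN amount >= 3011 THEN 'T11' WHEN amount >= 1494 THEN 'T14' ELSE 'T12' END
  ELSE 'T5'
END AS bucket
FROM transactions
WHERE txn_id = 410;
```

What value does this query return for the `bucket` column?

txn_id = 410: currency=EUR, risk=56, amount=1824.
currency='EUR' → outer ELSE → T5

T5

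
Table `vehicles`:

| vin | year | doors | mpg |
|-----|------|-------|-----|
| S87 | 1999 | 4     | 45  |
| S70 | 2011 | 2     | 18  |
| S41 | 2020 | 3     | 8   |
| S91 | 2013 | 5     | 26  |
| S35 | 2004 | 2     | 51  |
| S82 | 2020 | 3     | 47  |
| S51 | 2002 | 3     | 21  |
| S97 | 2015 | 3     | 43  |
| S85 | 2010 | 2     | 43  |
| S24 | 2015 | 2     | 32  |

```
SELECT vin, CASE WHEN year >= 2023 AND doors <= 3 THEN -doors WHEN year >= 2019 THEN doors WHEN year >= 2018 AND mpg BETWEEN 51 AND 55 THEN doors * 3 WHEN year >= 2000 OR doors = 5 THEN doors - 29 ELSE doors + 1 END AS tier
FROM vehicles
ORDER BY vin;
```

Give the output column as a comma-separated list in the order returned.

-27, -27, 3, -26, -27, 3, -27, 5, -24, -26

vin=S24: year >= 2000 OR doors = 5 → -27
vin=S35: year >= 2000 OR doors = 5 → -27
vin=S41: year >= 2019 → 3
vin=S51: year >= 2000 OR doors = 5 → -26
vin=S70: year >= 2000 OR doors = 5 → -27
vin=S82: year >= 2019 → 3
vin=S85: year >= 2000 OR doors = 5 → -27
vin=S87: ELSE → 5
vin=S91: year >= 2000 OR doors = 5 → -24
vin=S97: year >= 2000 OR doors = 5 → -26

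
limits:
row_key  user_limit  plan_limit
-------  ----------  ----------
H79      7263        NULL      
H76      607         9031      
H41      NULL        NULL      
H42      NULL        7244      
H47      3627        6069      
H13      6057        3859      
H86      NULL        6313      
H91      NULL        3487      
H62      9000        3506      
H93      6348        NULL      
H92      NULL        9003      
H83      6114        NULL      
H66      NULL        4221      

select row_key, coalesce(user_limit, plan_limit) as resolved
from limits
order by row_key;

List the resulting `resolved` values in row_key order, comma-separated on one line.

6057, NULL, 7244, 3627, 9000, 4221, 607, 7263, 6114, 6313, 3487, 9003, 6348

row_key=H13: user_limit=6057 → 6057
row_key=H41: user_limit=NULL, plan_limit=NULL (all NULL) → NULL
row_key=H42: user_limit=NULL, plan_limit=7244 → 7244
row_key=H47: user_limit=3627 → 3627
row_key=H62: user_limit=9000 → 9000
row_key=H66: user_limit=NULL, plan_limit=4221 → 4221
row_key=H76: user_limit=607 → 607
row_key=H79: user_limit=7263 → 7263
row_key=H83: user_limit=6114 → 6114
row_key=H86: user_limit=NULL, plan_limit=6313 → 6313
row_key=H91: user_limit=NULL, plan_limit=3487 → 3487
row_key=H92: user_limit=NULL, plan_limit=9003 → 9003
row_key=H93: user_limit=6348 → 6348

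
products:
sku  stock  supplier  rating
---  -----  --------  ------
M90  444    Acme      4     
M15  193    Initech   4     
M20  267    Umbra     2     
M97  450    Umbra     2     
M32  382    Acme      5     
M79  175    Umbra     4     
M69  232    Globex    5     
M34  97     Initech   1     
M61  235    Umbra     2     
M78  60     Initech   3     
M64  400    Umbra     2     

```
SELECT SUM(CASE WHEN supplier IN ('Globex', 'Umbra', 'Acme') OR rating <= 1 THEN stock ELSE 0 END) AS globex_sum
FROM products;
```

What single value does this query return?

2682

sku=M90: ✓ → 444
sku=M15: ✗
sku=M20: ✓ → 267
sku=M97: ✓ → 450
sku=M32: ✓ → 382
sku=M79: ✓ → 175
sku=M69: ✓ → 232
sku=M34: ✓ → 97
sku=M61: ✓ → 235
sku=M78: ✗
sku=M64: ✓ → 400
globex_sum = 444 + 267 + 450 + 382 + 175 + 232 + 97 + 235 + 400 = 2682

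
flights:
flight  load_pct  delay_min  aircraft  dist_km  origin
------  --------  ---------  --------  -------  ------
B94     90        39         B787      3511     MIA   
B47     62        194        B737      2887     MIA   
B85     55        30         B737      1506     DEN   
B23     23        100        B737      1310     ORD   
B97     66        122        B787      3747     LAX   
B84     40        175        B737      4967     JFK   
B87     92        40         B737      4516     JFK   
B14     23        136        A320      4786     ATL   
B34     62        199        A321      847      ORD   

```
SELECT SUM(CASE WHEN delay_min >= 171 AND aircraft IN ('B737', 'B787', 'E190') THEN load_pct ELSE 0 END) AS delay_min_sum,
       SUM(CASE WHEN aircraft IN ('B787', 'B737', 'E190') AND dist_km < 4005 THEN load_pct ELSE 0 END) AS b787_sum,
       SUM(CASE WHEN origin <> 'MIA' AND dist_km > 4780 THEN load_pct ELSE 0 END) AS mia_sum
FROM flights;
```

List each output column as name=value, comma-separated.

delay_min_sum=102, b787_sum=296, mia_sum=63

[delay_min_sum: delay_min >= 171 AND aircraft IN ('B737', 'B787', 'E190')]
flight=B94: ✗
flight=B47: ✓ → 62
flight=B85: ✗
flight=B23: ✗
flight=B97: ✗
flight=B84: ✓ → 40
flight=B87: ✗
flight=B14: ✗
flight=B34: ✗
delay_min_sum = 62 + 40 = 102
—
[b787_sum: aircraft IN ('B787', 'B737', 'E190') AND dist_km < 4005]
flight=B94: ✓ → 90
flight=B47: ✓ → 62
flight=B85: ✓ → 55
flight=B23: ✓ → 23
flight=B97: ✓ → 66
flight=B84: ✗
flight=B87: ✗
flight=B14: ✗
flight=B34: ✗
b787_sum = 90 + 62 + 55 + 23 + 66 = 296
—
[mia_sum: origin <> 'MIA' AND dist_km > 4780]
flight=B94: ✗
flight=B47: ✗
flight=B85: ✗
flight=B23: ✗
flight=B97: ✗
flight=B84: ✓ → 40
flight=B87: ✗
flight=B14: ✓ → 23
flight=B34: ✗
mia_sum = 40 + 23 = 63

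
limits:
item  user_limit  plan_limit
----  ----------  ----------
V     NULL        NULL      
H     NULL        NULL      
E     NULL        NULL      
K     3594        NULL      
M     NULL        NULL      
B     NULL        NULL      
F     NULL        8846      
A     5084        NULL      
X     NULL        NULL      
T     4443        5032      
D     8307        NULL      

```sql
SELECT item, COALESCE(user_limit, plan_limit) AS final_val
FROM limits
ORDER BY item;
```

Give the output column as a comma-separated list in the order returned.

5084, NULL, 8307, NULL, 8846, NULL, 3594, NULL, 4443, NULL, NULL

item=A: user_limit=5084 → 5084
item=B: user_limit=NULL, plan_limit=NULL (all NULL) → NULL
item=D: user_limit=8307 → 8307
item=E: user_limit=NULL, plan_limit=NULL (all NULL) → NULL
item=F: user_limit=NULL, plan_limit=8846 → 8846
item=H: user_limit=NULL, plan_limit=NULL (all NULL) → NULL
item=K: user_limit=3594 → 3594
item=M: user_limit=NULL, plan_limit=NULL (all NULL) → NULL
item=T: user_limit=4443 → 4443
item=V: user_limit=NULL, plan_limit=NULL (all NULL) → NULL
item=X: user_limit=NULL, plan_limit=NULL (all NULL) → NULL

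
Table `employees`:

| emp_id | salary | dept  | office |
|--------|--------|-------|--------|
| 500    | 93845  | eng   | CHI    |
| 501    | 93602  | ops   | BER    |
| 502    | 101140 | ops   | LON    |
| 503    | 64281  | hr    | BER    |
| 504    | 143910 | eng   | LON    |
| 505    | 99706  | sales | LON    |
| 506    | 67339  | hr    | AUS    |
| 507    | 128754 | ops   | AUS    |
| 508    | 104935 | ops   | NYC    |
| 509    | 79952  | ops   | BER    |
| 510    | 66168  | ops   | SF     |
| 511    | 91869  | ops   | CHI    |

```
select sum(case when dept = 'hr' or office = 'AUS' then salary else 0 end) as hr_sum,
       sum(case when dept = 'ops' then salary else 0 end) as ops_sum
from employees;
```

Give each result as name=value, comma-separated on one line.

[hr_sum: dept = 'hr' or office = 'AUS']
emp_id=500: ✗
emp_id=501: ✗
emp_id=502: ✗
emp_id=503: ✓ → 64281
emp_id=504: ✗
emp_id=505: ✗
emp_id=506: ✓ → 67339
emp_id=507: ✓ → 128754
emp_id=508: ✗
emp_id=509: ✗
emp_id=510: ✗
emp_id=511: ✗
hr_sum = 64281 + 67339 + 128754 = 260374
—
[ops_sum: dept = 'ops']
emp_id=500: ✗
emp_id=501: ✓ → 93602
emp_id=502: ✓ → 101140
emp_id=503: ✗
emp_id=504: ✗
emp_id=505: ✗
emp_id=506: ✗
emp_id=507: ✓ → 128754
emp_id=508: ✓ → 104935
emp_id=509: ✓ → 79952
emp_id=510: ✓ → 66168
emp_id=511: ✓ → 91869
ops_sum = 93602 + 101140 + 128754 + 104935 + 79952 + 66168 + 91869 = 666420

hr_sum=260374, ops_sum=666420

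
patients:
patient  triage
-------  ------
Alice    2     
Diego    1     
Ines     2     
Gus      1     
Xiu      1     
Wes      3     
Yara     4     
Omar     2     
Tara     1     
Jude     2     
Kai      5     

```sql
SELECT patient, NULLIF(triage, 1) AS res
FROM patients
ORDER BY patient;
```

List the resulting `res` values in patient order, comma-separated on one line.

2, NULL, NULL, 2, 2, 5, 2, NULL, 3, NULL, 4

patient=Alice: triage=2 vs 1: differ → 2
patient=Diego: triage=1 vs 1: equal → NULL
patient=Gus: triage=1 vs 1: equal → NULL
patient=Ines: triage=2 vs 1: differ → 2
patient=Jude: triage=2 vs 1: differ → 2
patient=Kai: triage=5 vs 1: differ → 5
patient=Omar: triage=2 vs 1: differ → 2
patient=Tara: triage=1 vs 1: equal → NULL
patient=Wes: triage=3 vs 1: differ → 3
patient=Xiu: triage=1 vs 1: equal → NULL
patient=Yara: triage=4 vs 1: differ → 4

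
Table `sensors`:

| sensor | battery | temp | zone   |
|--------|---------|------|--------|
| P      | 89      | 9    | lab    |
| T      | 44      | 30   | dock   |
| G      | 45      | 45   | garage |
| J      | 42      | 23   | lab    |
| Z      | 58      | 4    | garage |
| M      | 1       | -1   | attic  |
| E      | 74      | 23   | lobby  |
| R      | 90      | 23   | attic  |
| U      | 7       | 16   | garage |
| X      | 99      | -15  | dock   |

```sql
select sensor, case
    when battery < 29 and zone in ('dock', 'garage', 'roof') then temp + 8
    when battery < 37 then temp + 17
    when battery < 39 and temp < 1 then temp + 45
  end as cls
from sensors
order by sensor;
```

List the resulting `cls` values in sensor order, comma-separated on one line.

sensor=E: (no match → NULL) → NULL
sensor=G: (no match → NULL) → NULL
sensor=J: (no match → NULL) → NULL
sensor=M: battery < 37 → 16
sensor=P: (no match → NULL) → NULL
sensor=R: (no match → NULL) → NULL
sensor=T: (no match → NULL) → NULL
sensor=U: battery < 29 and zone in ('dock', 'garage', 'roof') → 24
sensor=X: (no match → NULL) → NULL
sensor=Z: (no match → NULL) → NULL

NULL, NULL, NULL, 16, NULL, NULL, NULL, 24, NULL, NULL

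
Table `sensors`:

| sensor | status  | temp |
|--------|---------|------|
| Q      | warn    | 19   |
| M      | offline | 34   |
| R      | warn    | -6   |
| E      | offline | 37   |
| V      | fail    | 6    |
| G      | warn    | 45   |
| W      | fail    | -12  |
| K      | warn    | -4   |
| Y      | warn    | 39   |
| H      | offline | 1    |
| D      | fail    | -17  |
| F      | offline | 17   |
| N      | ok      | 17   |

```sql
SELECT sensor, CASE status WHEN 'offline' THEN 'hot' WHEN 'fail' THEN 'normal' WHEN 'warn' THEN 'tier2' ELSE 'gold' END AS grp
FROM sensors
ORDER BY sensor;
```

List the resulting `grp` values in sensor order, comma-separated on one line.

sensor=D: status='fail' → normal
sensor=E: status='offline' → hot
sensor=F: status='offline' → hot
sensor=G: status='warn' → tier2
sensor=H: status='offline' → hot
sensor=K: status='warn' → tier2
sensor=M: status='offline' → hot
sensor=N: ELSE → gold
sensor=Q: status='warn' → tier2
sensor=R: status='warn' → tier2
sensor=V: status='fail' → normal
sensor=W: status='fail' → normal
sensor=Y: status='warn' → tier2

normal, hot, hot, tier2, hot, tier2, hot, gold, tier2, tier2, normal, normal, tier2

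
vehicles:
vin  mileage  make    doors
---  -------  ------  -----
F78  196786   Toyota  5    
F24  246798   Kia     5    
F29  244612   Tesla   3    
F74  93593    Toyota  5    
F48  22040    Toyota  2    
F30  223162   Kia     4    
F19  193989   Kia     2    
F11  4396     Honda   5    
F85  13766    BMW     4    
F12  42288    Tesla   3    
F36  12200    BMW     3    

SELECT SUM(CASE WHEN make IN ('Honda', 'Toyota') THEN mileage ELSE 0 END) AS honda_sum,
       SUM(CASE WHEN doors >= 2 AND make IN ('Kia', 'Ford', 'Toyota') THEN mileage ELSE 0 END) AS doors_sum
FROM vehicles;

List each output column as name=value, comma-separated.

honda_sum=316815, doors_sum=976368

[honda_sum: make IN ('Honda', 'Toyota')]
vin=F78: ✓ → 196786
vin=F24: ✗
vin=F29: ✗
vin=F74: ✓ → 93593
vin=F48: ✓ → 22040
vin=F30: ✗
vin=F19: ✗
vin=F11: ✓ → 4396
vin=F85: ✗
vin=F12: ✗
vin=F36: ✗
honda_sum = 196786 + 93593 + 22040 + 4396 = 316815
—
[doors_sum: doors >= 2 AND make IN ('Kia', 'Ford', 'Toyota')]
vin=F78: ✓ → 196786
vin=F24: ✓ → 246798
vin=F29: ✗
vin=F74: ✓ → 93593
vin=F48: ✓ → 22040
vin=F30: ✓ → 223162
vin=F19: ✓ → 193989
vin=F11: ✗
vin=F85: ✗
vin=F12: ✗
vin=F36: ✗
doors_sum = 196786 + 246798 + 93593 + 22040 + 223162 + 193989 = 976368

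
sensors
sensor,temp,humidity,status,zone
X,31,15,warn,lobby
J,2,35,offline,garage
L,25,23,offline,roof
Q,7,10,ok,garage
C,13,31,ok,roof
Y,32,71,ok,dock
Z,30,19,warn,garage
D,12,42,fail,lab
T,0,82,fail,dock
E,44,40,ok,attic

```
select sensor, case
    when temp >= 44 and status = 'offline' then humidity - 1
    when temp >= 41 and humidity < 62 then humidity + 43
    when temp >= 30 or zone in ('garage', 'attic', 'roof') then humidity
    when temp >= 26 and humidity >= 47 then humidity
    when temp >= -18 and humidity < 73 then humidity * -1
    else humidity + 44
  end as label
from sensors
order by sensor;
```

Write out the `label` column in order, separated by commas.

sensor=C: temp >= 30 or zone in ('garage', 'attic', 'roof') → 31
sensor=D: temp >= -18 and humidity < 73 → -42
sensor=E: temp >= 41 and humidity < 62 → 83
sensor=J: temp >= 30 or zone in ('garage', 'attic', 'roof') → 35
sensor=L: temp >= 30 or zone in ('garage', 'attic', 'roof') → 23
sensor=Q: temp >= 30 or zone in ('garage', 'attic', 'roof') → 10
sensor=T: ELSE → 126
sensor=X: temp >= 30 or zone in ('garage', 'attic', 'roof') → 15
sensor=Y: temp >= 30 or zone in ('garage', 'attic', 'roof') → 71
sensor=Z: temp >= 30 or zone in ('garage', 'attic', 'roof') → 19

31, -42, 83, 35, 23, 10, 126, 15, 71, 19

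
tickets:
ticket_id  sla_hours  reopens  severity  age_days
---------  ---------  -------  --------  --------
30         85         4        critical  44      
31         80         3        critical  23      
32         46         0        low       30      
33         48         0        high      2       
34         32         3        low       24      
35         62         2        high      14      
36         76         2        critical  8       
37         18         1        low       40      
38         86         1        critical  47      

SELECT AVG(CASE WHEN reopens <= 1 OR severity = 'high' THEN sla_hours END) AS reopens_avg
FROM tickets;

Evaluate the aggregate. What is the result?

ticket_id=30: ✗
ticket_id=31: ✗
ticket_id=32: ✓ → 46
ticket_id=33: ✓ → 48
ticket_id=34: ✗
ticket_id=35: ✓ → 62
ticket_id=36: ✗
ticket_id=37: ✓ → 18
ticket_id=38: ✓ → 86
reopens_avg = (46 + 48 + 62 + 18 + 86) / 5 = 52

52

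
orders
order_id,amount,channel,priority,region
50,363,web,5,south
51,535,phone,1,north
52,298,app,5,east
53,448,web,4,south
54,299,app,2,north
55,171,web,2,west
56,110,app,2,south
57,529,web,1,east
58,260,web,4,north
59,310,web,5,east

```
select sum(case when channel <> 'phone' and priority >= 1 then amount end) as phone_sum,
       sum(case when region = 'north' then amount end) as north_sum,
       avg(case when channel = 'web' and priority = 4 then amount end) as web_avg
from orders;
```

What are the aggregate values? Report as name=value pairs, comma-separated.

phone_sum=2788, north_sum=1094, web_avg=354

[phone_sum: channel <> 'phone' and priority >= 1]
order_id=50: ✓ → 363
order_id=51: ✗
order_id=52: ✓ → 298
order_id=53: ✓ → 448
order_id=54: ✓ → 299
order_id=55: ✓ → 171
order_id=56: ✓ → 110
order_id=57: ✓ → 529
order_id=58: ✓ → 260
order_id=59: ✓ → 310
phone_sum = 363 + 298 + 448 + 299 + 171 + 110 + 529 + 260 + 310 = 2788
—
[north_sum: region = 'north']
order_id=50: ✗
order_id=51: ✓ → 535
order_id=52: ✗
order_id=53: ✗
order_id=54: ✓ → 299
order_id=55: ✗
order_id=56: ✗
order_id=57: ✗
order_id=58: ✓ → 260
order_id=59: ✗
north_sum = 535 + 299 + 260 = 1094
—
[web_avg: channel = 'web' and priority = 4]
order_id=50: ✗
order_id=51: ✗
order_id=52: ✗
order_id=53: ✓ → 448
order_id=54: ✗
order_id=55: ✗
order_id=56: ✗
order_id=57: ✗
order_id=58: ✓ → 260
order_id=59: ✗
web_avg = (448 + 260) / 2 = 354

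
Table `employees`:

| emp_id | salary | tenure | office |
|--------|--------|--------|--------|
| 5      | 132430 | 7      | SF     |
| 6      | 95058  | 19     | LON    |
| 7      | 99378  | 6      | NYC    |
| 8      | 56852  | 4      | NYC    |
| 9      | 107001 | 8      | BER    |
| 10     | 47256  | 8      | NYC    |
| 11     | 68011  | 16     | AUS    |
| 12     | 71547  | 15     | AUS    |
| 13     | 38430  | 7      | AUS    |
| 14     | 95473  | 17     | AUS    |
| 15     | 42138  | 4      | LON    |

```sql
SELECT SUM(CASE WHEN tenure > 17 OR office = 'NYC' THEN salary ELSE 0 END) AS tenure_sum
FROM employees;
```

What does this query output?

emp_id=5: ✗
emp_id=6: ✓ → 95058
emp_id=7: ✓ → 99378
emp_id=8: ✓ → 56852
emp_id=9: ✗
emp_id=10: ✓ → 47256
emp_id=11: ✗
emp_id=12: ✗
emp_id=13: ✗
emp_id=14: ✗
emp_id=15: ✗
tenure_sum = 95058 + 99378 + 56852 + 47256 = 298544

298544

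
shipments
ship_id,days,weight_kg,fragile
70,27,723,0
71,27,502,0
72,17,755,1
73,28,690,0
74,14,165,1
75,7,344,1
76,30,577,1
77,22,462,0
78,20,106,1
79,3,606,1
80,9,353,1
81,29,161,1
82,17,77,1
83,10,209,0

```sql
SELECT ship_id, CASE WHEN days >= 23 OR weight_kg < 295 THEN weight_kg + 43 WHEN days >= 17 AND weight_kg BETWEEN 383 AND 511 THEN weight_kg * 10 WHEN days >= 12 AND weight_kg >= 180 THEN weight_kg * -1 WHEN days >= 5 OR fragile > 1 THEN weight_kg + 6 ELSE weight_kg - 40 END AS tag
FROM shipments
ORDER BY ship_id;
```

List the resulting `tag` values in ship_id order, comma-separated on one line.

766, 545, -755, 733, 208, 350, 620, 4620, 149, 566, 359, 204, 120, 252

ship_id=70: days >= 23 OR weight_kg < 295 → 766
ship_id=71: days >= 23 OR weight_kg < 295 → 545
ship_id=72: days >= 12 AND weight_kg >= 180 → -755
ship_id=73: days >= 23 OR weight_kg < 295 → 733
ship_id=74: days >= 23 OR weight_kg < 295 → 208
ship_id=75: days >= 5 OR fragile > 1 → 350
ship_id=76: days >= 23 OR weight_kg < 295 → 620
ship_id=77: days >= 17 AND weight_kg BETWEEN 383 AND 511 → 4620
ship_id=78: days >= 23 OR weight_kg < 295 → 149
ship_id=79: ELSE → 566
ship_id=80: days >= 5 OR fragile > 1 → 359
ship_id=81: days >= 23 OR weight_kg < 295 → 204
ship_id=82: days >= 23 OR weight_kg < 295 → 120
ship_id=83: days >= 23 OR weight_kg < 295 → 252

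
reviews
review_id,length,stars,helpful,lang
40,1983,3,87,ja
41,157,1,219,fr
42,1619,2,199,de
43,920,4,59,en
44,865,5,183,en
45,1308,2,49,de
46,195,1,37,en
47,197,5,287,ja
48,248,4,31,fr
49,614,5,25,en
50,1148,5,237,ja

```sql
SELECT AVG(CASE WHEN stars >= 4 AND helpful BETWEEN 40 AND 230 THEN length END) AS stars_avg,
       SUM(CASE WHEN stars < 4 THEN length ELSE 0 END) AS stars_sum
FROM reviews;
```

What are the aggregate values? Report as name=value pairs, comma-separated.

[stars_avg: stars >= 4 AND helpful BETWEEN 40 AND 230]
review_id=40: ✗
review_id=41: ✗
review_id=42: ✗
review_id=43: ✓ → 920
review_id=44: ✓ → 865
review_id=45: ✗
review_id=46: ✗
review_id=47: ✗
review_id=48: ✗
review_id=49: ✗
review_id=50: ✗
stars_avg = (920 + 865) / 2 = 892.5
—
[stars_sum: stars < 4]
review_id=40: ✓ → 1983
review_id=41: ✓ → 157
review_id=42: ✓ → 1619
review_id=43: ✗
review_id=44: ✗
review_id=45: ✓ → 1308
review_id=46: ✓ → 195
review_id=47: ✗
review_id=48: ✗
review_id=49: ✗
review_id=50: ✗
stars_sum = 1983 + 157 + 1619 + 1308 + 195 = 5262

stars_avg=892.5, stars_sum=5262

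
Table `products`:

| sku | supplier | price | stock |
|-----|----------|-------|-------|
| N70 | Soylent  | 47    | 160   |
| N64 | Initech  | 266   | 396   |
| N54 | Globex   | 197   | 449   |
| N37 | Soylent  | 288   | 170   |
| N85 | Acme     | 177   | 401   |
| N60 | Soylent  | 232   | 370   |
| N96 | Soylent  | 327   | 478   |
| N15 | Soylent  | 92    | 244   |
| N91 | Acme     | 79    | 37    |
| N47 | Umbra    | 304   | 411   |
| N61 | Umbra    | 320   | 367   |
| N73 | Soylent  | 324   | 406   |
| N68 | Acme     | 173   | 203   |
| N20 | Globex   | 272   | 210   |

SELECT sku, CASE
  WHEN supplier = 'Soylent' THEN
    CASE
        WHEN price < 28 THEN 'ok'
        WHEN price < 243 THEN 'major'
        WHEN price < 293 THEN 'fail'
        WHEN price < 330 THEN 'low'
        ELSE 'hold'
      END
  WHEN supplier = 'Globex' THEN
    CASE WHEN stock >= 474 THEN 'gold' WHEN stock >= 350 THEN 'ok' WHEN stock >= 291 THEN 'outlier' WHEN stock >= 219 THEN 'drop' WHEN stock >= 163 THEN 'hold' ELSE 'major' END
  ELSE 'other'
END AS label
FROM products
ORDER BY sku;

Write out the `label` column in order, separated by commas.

major, hold, fail, other, ok, major, other, other, other, major, low, other, other, low

sku=N15: supplier='Soylent' → inner[price < 243] → major
sku=N20: supplier='Globex' → inner[stock >= 163] → hold
sku=N37: supplier='Soylent' → inner[price < 293] → fail
sku=N47: supplier='Umbra' → outer ELSE → other
sku=N54: supplier='Globex' → inner[stock >= 350] → ok
sku=N60: supplier='Soylent' → inner[price < 243] → major
sku=N61: supplier='Umbra' → outer ELSE → other
sku=N64: supplier='Initech' → outer ELSE → other
sku=N68: supplier='Acme' → outer ELSE → other
sku=N70: supplier='Soylent' → inner[price < 243] → major
sku=N73: supplier='Soylent' → inner[price < 330] → low
sku=N85: supplier='Acme' → outer ELSE → other
sku=N91: supplier='Acme' → outer ELSE → other
sku=N96: supplier='Soylent' → inner[price < 330] → low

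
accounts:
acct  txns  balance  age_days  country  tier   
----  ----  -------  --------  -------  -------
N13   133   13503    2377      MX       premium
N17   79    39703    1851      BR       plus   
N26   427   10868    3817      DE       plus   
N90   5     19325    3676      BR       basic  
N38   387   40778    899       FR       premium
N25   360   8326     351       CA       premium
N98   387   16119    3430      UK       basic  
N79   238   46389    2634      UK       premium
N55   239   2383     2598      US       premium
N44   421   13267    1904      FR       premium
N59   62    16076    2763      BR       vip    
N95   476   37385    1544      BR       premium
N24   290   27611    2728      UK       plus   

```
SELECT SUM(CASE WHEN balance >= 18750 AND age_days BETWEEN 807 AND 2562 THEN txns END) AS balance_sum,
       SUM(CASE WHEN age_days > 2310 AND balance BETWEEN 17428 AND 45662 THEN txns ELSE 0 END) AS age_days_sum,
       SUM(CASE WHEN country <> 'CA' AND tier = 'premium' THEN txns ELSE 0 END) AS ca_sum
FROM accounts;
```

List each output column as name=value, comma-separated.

balance_sum=942, age_days_sum=295, ca_sum=1894

[balance_sum: balance >= 18750 AND age_days BETWEEN 807 AND 2562]
acct=N13: ✗
acct=N17: ✓ → 79
acct=N26: ✗
acct=N90: ✗
acct=N38: ✓ → 387
acct=N25: ✗
acct=N98: ✗
acct=N79: ✗
acct=N55: ✗
acct=N44: ✗
acct=N59: ✗
acct=N95: ✓ → 476
acct=N24: ✗
balance_sum = 79 + 387 + 476 = 942
—
[age_days_sum: age_days > 2310 AND balance BETWEEN 17428 AND 45662]
acct=N13: ✗
acct=N17: ✗
acct=N26: ✗
acct=N90: ✓ → 5
acct=N38: ✗
acct=N25: ✗
acct=N98: ✗
acct=N79: ✗
acct=N55: ✗
acct=N44: ✗
acct=N59: ✗
acct=N95: ✗
acct=N24: ✓ → 290
age_days_sum = 5 + 290 = 295
—
[ca_sum: country <> 'CA' AND tier = 'premium']
acct=N13: ✓ → 133
acct=N17: ✗
acct=N26: ✗
acct=N90: ✗
acct=N38: ✓ → 387
acct=N25: ✗
acct=N98: ✗
acct=N79: ✓ → 238
acct=N55: ✓ → 239
acct=N44: ✓ → 421
acct=N59: ✗
acct=N95: ✓ → 476
acct=N24: ✗
ca_sum = 133 + 387 + 238 + 239 + 421 + 476 = 1894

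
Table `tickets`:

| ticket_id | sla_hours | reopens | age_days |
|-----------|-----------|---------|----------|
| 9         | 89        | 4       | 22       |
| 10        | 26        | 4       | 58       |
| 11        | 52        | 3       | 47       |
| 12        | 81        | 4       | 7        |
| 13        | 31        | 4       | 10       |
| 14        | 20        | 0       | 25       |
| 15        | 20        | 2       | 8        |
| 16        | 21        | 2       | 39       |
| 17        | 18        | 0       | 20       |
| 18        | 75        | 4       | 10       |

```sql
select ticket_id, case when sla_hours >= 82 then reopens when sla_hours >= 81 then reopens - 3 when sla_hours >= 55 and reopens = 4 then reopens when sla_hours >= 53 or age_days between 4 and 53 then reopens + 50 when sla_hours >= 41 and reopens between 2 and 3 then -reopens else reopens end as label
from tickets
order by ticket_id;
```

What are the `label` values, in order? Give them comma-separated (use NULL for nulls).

4, 4, 53, 1, 54, 50, 52, 52, 50, 4

ticket_id=9: sla_hours >= 82 → 4
ticket_id=10: ELSE → 4
ticket_id=11: sla_hours >= 53 or age_days between 4 and 53 → 53
ticket_id=12: sla_hours >= 81 → 1
ticket_id=13: sla_hours >= 53 or age_days between 4 and 53 → 54
ticket_id=14: sla_hours >= 53 or age_days between 4 and 53 → 50
ticket_id=15: sla_hours >= 53 or age_days between 4 and 53 → 52
ticket_id=16: sla_hours >= 53 or age_days between 4 and 53 → 52
ticket_id=17: sla_hours >= 53 or age_days between 4 and 53 → 50
ticket_id=18: sla_hours >= 55 and reopens = 4 → 4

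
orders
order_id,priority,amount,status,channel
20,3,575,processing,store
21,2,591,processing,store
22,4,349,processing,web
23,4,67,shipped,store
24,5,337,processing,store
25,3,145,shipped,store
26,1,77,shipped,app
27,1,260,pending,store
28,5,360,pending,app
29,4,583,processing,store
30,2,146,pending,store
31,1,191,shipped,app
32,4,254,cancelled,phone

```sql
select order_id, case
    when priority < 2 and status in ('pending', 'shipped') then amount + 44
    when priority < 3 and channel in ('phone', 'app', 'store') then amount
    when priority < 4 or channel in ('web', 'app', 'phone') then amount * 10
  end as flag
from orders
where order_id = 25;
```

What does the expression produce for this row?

1450

order_id = 25: priority=3, amount=145, status=shipped, channel=store.
priority < 2 and status in ('pending', 'shipped') → false
priority < 3 and channel in ('phone', 'app', 'store') → false
priority < 4 or channel in ('web', 'app', 'phone') → true → 1450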